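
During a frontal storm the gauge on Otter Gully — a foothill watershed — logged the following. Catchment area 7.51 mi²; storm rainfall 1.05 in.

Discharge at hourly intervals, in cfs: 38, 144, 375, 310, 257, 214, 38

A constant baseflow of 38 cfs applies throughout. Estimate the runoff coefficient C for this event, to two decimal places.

ΣQ_DR = 1110 cfs; V = ΣQ_DR·Δt = 3.996 × 10^6 ft³.
Runoff depth d = V / A = 0.2290 in.
C = d / P = 0.2290 / 1.05 = 0.22.

C ≈ 0.22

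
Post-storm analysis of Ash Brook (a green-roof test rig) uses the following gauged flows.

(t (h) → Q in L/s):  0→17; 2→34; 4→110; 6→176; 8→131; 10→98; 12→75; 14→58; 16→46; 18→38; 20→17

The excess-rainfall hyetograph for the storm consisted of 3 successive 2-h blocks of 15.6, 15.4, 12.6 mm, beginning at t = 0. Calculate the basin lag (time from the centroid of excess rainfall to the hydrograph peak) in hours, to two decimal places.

Centroid of excess rainfall: t_c = Σ P_i·t̄_i / ΣP_i = 2.8624 h (block centres at 1, 3, 5 h).
Hydrograph peak occurs at t = 6 h, so basin lag t_L = 6 − 2.8624 = 3.14 h.

t_L ≈ 3.14 h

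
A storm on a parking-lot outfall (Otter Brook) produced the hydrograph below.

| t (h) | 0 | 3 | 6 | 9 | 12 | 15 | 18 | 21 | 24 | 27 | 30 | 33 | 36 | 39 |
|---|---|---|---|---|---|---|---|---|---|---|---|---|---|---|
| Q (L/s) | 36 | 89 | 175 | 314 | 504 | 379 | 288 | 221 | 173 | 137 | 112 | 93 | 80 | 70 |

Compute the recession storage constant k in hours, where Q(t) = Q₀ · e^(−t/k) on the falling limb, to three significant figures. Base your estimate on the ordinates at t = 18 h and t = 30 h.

k ≈ 12.7 h

On the falling limb, Q drops from 288 to 112 L/s between t = 18 h and t = 30 h (Δt = 12 h).
k = −Δt / ln(Q₂/Q₁) = −12 / ln(112/288) = 12.7 h.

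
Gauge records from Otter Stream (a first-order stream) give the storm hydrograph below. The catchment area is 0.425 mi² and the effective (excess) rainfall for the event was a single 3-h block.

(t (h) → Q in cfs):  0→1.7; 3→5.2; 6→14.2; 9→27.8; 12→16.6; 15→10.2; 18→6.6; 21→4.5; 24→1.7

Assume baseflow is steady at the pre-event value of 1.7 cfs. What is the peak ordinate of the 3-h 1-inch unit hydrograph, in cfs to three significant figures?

Direct runoff: 0.0, 3.5, 12.5, 26.1, 14.9, 8.5, 4.9, 2.8, 0.0 cfs; ΣQ_DR = 73.20 cfs, peak = 26.1 cfs.
Runoff depth d = ΣQ_DR·Δt / A = 73.20 × 10800 / (0.425 mi²) = 0.8007 in.
The 1-inch UH is the DRH scaled by (1 in)/d, so U_p = 26.1 × 1/0.8007 = 32.6 cfs.

U_p ≈ 32.6 cfs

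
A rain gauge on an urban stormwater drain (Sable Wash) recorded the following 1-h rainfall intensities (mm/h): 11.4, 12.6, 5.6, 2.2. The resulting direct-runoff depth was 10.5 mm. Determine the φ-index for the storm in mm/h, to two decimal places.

φ ≈ 6.75 mm/h

Only the 2 blocks with intensity above φ contribute runoff: 11.4, 12.6 mm/h.
Σ(I−φ)·Δt = d  ⇒  (11.4+12.6 − 2φ)·1 = 10.5
φ = (24.00 − 10.5/1) / 2 = 6.75 mm/h.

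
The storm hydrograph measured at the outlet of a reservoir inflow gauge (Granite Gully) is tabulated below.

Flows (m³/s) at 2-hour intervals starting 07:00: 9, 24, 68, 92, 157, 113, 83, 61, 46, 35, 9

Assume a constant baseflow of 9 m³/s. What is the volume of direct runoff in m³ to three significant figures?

V ≈ 4.31 × 10^6 m³

Direct-runoff ordinates (Q − Q_b): 0.0, 15.0, 59.0, 83.0, 148.0, 104.0, 74.0, 52.0, 37.0, 26.0, 0.0 m³/s.
ΣQ_DR = 598.0 m³/s.
With Δt = 2 h = 7200 s, V = ΣQ_DR · Δt = 598.0 × 7200 = 4.31 × 10^6 m³.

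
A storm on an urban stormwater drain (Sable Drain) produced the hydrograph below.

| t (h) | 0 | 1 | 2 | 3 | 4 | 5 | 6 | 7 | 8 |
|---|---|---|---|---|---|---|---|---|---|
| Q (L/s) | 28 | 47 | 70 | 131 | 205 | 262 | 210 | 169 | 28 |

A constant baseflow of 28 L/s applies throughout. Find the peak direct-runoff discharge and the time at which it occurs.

Q_p = 234.0 L/s at t = 5 h

Subtracting baseflow gives direct-runoff ordinates: 0.0, 19.0, 42.0, 103.0, 177.0, 234.0, 182.0, 141.0, 0.0 L/s.
The maximum is 234.0 L/s, occurring at the reading for t = 5 h.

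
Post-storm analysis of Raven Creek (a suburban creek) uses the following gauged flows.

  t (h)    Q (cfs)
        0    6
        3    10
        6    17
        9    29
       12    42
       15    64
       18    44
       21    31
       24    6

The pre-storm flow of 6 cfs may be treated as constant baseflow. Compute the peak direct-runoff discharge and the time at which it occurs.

Q_p = 58.0 cfs at t = 15 h

Subtracting baseflow gives direct-runoff ordinates: 0.0, 4.0, 11.0, 23.0, 36.0, 58.0, 38.0, 25.0, 0.0 cfs.
The maximum is 58.0 cfs, occurring at the reading for t = 15 h.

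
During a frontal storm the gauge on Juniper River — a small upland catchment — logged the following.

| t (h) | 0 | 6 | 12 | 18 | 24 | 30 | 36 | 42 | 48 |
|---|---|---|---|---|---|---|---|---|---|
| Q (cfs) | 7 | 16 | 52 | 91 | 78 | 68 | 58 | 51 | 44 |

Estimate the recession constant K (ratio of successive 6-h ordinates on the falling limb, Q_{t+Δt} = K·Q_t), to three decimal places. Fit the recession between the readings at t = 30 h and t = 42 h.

K ≈ 0.866

Using the recession-limb readings at t = 30 h and t = 42 h: Q falls from 68 to 51 cfs over 2 intervals.
K = (Q₂/Q₁)^(1/2) = (51/68)^(1/2) = 0.866.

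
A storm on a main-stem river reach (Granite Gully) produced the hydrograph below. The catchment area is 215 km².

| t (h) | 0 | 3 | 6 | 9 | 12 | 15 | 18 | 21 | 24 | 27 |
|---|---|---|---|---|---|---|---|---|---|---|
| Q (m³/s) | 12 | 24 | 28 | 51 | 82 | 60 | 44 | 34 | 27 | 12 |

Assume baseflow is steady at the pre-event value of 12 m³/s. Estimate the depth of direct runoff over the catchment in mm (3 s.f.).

d ≈ 12.8 mm

Direct runoff: 0.0, 12.0, 16.0, 39.0, 70.0, 48.0, 32.0, 22.0, 15.0, 0.0 m³/s; ΣQ_DR = 254.0 m³/s.
V = ΣQ_DR · Δt = 254.0 × 10800 s = 2.743 × 10^6 m³.
Over A = 215 km², depth = V / A = 12.8 mm.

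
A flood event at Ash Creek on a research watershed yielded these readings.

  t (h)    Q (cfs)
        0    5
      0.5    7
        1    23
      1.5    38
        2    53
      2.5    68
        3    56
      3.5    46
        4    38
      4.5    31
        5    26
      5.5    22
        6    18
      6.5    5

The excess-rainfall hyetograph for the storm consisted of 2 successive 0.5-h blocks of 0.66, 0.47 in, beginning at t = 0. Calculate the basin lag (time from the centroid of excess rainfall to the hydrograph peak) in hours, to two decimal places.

Centroid of excess rainfall: t_c = Σ P_i·t̄_i / ΣP_i = 0.4580 h (block centres at 0.25, 0.75 h).
Hydrograph peak occurs at t = 2.5 h, so basin lag t_L = 2.5 − 0.4580 = 2.04 h.

t_L ≈ 2.04 h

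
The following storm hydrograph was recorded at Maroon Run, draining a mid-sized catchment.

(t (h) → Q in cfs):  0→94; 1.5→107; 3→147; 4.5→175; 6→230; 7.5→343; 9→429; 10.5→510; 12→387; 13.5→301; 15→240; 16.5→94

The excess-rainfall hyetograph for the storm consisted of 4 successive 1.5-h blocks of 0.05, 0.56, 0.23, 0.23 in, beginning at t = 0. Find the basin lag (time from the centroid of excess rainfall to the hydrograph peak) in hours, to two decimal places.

t_L ≈ 7.35 h

Centroid of excess rainfall: t_c = Σ P_i·t̄_i / ΣP_i = 3.1472 h (block centres at 0.75, 2.25, 3.75, 5.25 h).
Hydrograph peak occurs at t = 10.5 h, so basin lag t_L = 10.5 − 3.1472 = 7.35 h.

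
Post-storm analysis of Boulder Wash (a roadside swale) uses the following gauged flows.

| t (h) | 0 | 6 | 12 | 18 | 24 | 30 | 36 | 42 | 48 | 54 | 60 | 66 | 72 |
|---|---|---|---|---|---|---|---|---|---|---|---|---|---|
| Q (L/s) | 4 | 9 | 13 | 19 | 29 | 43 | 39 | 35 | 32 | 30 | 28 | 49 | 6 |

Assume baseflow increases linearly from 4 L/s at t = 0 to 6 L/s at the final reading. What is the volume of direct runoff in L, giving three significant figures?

Direct-runoff ordinates (Q − Q_b): 0.00, 4.83, 8.67, 14.50, 24.33, 38.17, 34.00, 29.83, 26.67, 24.50, 22.33, 43.17, 0.00 L/s.
ΣQ_DR = 271.0 L/s.
With Δt = 6 h = 21600 s, V = ΣQ_DR · Δt = 271.0 × 21600 = 5.85 × 10^6 L.

V ≈ 5.85 × 10^6 L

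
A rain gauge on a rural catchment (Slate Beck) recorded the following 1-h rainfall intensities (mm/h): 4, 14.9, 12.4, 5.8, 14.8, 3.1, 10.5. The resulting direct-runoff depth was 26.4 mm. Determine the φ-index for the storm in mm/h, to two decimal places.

φ ≈ 6.55 mm/h

Only the 4 blocks with intensity above φ contribute runoff: 14.9, 12.4, 14.8, 10.5 mm/h.
Σ(I−φ)·Δt = d  ⇒  (14.9+12.4+14.8+10.5 − 4φ)·1 = 26.4
φ = (52.60 − 26.4/1) / 4 = 6.55 mm/h.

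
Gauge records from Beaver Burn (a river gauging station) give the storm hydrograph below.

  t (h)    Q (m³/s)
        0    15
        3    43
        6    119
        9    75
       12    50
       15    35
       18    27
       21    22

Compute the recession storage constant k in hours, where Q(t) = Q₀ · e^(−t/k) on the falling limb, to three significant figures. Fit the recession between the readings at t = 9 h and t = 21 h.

On the falling limb, Q drops from 75 to 22 m³/s between t = 9 h and t = 21 h (Δt = 12 h).
k = −Δt / ln(Q₂/Q₁) = −12 / ln(22/75) = 9.78 h.

k ≈ 9.78 h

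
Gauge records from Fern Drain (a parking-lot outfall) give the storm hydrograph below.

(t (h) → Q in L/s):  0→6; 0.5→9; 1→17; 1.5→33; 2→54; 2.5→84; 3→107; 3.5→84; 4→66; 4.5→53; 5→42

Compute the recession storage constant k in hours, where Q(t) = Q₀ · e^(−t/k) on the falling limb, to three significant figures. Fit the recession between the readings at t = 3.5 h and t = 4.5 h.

On the falling limb, Q drops from 84 to 53 L/s between t = 3.5 h and t = 4.5 h (Δt = 1 h).
k = −Δt / ln(Q₂/Q₁) = −1 / ln(53/84) = 2.17 h.

k ≈ 2.17 h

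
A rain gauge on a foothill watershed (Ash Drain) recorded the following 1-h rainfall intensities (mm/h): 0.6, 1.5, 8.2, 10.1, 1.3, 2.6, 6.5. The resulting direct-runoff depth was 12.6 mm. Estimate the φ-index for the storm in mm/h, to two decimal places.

φ ≈ 4.07 mm/h

Only the 3 blocks with intensity above φ contribute runoff: 8.2, 10.1, 6.5 mm/h.
Σ(I−φ)·Δt = d  ⇒  (8.2+10.1+6.5 − 3φ)·1 = 12.6
φ = (24.80 − 12.6/1) / 3 = 4.07 mm/h.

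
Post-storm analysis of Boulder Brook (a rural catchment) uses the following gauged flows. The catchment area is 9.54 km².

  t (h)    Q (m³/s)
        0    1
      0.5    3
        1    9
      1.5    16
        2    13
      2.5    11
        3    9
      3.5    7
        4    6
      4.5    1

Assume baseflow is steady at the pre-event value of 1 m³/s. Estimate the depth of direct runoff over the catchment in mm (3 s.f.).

d ≈ 12.5 mm

Direct runoff: 0.0, 2.0, 8.0, 15.0, 12.0, 10.0, 8.0, 6.0, 5.0, 0.0 m³/s; ΣQ_DR = 66.00 m³/s.
V = ΣQ_DR · Δt = 66.00 × 1800 s = 1.188 × 10^5 m³.
Over A = 9.54 km², depth = V / A = 12.5 mm.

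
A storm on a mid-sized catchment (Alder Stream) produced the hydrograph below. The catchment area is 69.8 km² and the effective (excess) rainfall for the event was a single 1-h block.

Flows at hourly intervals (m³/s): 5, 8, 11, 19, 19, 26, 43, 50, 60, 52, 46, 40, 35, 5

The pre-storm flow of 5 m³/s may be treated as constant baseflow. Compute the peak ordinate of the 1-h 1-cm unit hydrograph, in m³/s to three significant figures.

Direct runoff: 0.0, 3.0, 6.0, 14.0, 14.0, 21.0, 38.0, 45.0, 55.0, 47.0, 41.0, 35.0, 30.0, 0.0 m³/s; ΣQ_DR = 349.0 m³/s, peak = 55.0 m³/s.
Runoff depth d = ΣQ_DR·Δt / A = 349.0 × 3600 / (69.8 km²) = 18.00 mm.
The 1-cm UH is the DRH scaled by (10 mm)/d, so U_p = 55.0 × 10/18.00 = 30.6 m³/s.

U_p ≈ 30.6 m³/s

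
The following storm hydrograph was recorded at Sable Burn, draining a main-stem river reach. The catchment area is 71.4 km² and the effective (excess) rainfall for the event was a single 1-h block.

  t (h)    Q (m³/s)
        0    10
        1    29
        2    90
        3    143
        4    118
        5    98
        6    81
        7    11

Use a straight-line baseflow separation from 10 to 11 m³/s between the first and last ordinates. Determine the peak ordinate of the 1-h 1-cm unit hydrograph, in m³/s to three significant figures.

U_p ≈ 53.0 m³/s

Direct runoff: 0.00, 18.86, 79.71, 132.57, 107.43, 87.29, 70.14, 0.00 m³/s; ΣQ_DR = 496.0 m³/s, peak = 132.57 m³/s.
Runoff depth d = ΣQ_DR·Δt / A = 496.0 × 3600 / (71.4 km²) = 25.01 mm.
The 1-cm UH is the DRH scaled by (10 mm)/d, so U_p = 132.57 × 10/25.01 = 53.0 m³/s.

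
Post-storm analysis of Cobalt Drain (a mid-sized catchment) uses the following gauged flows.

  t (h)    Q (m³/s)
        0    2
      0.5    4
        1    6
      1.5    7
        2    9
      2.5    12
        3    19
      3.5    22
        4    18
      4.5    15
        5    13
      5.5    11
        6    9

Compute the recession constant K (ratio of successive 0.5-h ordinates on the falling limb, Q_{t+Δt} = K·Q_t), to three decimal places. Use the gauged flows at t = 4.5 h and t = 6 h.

K ≈ 0.843

Using the recession-limb readings at t = 4.5 h and t = 6 h: Q falls from 15 to 9 m³/s over 3 intervals.
K = (Q₂/Q₁)^(1/3) = (9/15)^(1/3) = 0.843.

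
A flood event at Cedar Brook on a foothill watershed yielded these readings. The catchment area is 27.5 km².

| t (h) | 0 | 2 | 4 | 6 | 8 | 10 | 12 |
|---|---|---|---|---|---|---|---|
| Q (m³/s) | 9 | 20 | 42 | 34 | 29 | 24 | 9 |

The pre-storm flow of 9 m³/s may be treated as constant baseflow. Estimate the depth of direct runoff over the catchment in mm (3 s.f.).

Direct runoff: 0.0, 11.0, 33.0, 25.0, 20.0, 15.0, 0.0 m³/s; ΣQ_DR = 104.0 m³/s.
V = ΣQ_DR · Δt = 104.0 × 7200 s = 7.488 × 10^5 m³.
Over A = 27.5 km², depth = V / A = 27.2 mm.

d ≈ 27.2 mm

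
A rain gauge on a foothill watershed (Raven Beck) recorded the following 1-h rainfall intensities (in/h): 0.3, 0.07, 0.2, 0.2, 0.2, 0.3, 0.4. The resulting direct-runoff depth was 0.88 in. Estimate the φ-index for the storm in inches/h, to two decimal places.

Only the 6 blocks with intensity above φ contribute runoff: 0.3, 0.2, 0.2, 0.2, 0.3, 0.4 in/h.
Σ(I−φ)·Δt = d  ⇒  (0.3+0.2+0.2+0.2+0.3+0.4 − 6φ)·1 = 0.88
φ = (1.600 − 0.88/1) / 6 = 0.12 in/h.

φ ≈ 0.12 in/h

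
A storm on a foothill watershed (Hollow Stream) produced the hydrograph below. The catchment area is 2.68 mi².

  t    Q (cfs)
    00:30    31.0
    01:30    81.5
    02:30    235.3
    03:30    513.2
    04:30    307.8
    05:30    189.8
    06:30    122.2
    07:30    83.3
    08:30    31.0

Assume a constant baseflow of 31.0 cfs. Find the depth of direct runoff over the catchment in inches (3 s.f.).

d ≈ 0.761 in

Direct runoff: 0.0, 50.5, 204.3, 482.2, 276.8, 158.8, 91.2, 52.3, 0.0 cfs; ΣQ_DR = 1316 cfs.
V = ΣQ_DR · Δt = 1316 × 3600 s = 4.738 × 10^6 ft³.
Over A = 2.68 mi², depth = V / A = 0.761 in.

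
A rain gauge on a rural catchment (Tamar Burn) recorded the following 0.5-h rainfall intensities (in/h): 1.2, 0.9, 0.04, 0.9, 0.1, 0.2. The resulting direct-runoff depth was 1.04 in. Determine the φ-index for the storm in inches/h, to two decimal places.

Only the 3 blocks with intensity above φ contribute runoff: 1.2, 0.9, 0.9 in/h.
Σ(I−φ)·Δt = d  ⇒  (1.2+0.9+0.9 − 3φ)·0.5 = 1.04
φ = (3.000 − 1.04/0.5) / 3 = 0.31 in/h.

φ ≈ 0.31 in/h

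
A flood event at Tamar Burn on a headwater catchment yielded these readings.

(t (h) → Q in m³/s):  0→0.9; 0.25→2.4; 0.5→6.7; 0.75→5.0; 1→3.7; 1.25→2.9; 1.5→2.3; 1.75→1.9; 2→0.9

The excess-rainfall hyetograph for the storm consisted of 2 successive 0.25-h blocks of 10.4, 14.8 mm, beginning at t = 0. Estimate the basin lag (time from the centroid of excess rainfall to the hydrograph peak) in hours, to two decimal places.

t_L ≈ 0.23 h

Centroid of excess rainfall: t_c = Σ P_i·t̄_i / ΣP_i = 0.2718 h (block centres at 0.125, 0.375 h).
Hydrograph peak occurs at t = 0.5 h, so basin lag t_L = 0.5 − 0.2718 = 0.23 h.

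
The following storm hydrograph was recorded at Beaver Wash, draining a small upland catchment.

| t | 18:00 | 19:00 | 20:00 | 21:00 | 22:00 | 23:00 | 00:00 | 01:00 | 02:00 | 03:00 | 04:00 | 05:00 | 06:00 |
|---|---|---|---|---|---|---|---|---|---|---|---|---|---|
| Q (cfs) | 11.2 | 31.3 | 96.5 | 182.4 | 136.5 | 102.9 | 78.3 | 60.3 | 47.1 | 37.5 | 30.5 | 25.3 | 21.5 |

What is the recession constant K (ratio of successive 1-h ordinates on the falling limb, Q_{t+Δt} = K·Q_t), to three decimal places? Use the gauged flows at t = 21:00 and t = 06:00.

Using the recession-limb readings at t = 21:00 and t = 06:00: Q falls from 182.4 to 21.5 cfs over 9 intervals.
K = (Q₂/Q₁)^(1/9) = (21.5/182.4)^(1/9) = 0.789.

K ≈ 0.789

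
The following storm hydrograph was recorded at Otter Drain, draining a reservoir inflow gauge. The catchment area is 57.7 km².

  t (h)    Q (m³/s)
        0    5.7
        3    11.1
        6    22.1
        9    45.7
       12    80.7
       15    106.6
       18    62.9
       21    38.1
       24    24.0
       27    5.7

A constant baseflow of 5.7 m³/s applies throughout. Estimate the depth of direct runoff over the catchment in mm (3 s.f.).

d ≈ 64.7 mm

Direct runoff: 0.0, 5.4, 16.4, 40.0, 75.0, 100.9, 57.2, 32.4, 18.3, 0.0 m³/s; ΣQ_DR = 345.6 m³/s.
V = ΣQ_DR · Δt = 345.6 × 10800 s = 3.732 × 10^6 m³.
Over A = 57.7 km², depth = V / A = 64.7 mm.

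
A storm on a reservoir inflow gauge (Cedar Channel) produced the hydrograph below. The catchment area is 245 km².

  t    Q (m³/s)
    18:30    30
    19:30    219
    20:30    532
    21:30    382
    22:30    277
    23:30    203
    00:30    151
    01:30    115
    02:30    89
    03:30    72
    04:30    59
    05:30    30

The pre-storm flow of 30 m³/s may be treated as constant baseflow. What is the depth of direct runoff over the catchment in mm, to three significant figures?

d ≈ 26.4 mm

Direct runoff: 0.0, 189.0, 502.0, 352.0, 247.0, 173.0, 121.0, 85.0, 59.0, 42.0, 29.0, 0.0 m³/s; ΣQ_DR = 1799 m³/s.
V = ΣQ_DR · Δt = 1799 × 3600 s = 6.476 × 10^6 m³.
Over A = 245 km², depth = V / A = 26.4 mm.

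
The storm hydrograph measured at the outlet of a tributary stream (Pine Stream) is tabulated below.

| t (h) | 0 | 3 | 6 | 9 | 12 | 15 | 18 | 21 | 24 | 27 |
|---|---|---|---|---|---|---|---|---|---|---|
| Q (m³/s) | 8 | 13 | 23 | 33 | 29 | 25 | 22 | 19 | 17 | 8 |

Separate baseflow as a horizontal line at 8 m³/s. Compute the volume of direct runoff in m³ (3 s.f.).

Direct-runoff ordinates (Q − Q_b): 0.0, 5.0, 15.0, 25.0, 21.0, 17.0, 14.0, 11.0, 9.0, 0.0 m³/s.
ΣQ_DR = 117.0 m³/s.
With Δt = 3 h = 10800 s, V = ΣQ_DR · Δt = 117.0 × 10800 = 1.26 × 10^6 m³.

V ≈ 1.26 × 10^6 m³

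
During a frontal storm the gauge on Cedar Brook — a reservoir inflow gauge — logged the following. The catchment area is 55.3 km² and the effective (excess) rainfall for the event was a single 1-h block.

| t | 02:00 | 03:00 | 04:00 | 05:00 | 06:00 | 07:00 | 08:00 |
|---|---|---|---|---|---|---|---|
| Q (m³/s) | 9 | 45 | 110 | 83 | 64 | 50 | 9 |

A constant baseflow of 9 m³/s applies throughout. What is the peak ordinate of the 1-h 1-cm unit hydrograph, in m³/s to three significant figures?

Direct runoff: 0.0, 36.0, 101.0, 74.0, 55.0, 41.0, 0.0 m³/s; ΣQ_DR = 307.0 m³/s, peak = 101.0 m³/s.
Runoff depth d = ΣQ_DR·Δt / A = 307.0 × 3600 / (55.3 km²) = 19.99 mm.
The 1-cm UH is the DRH scaled by (10 mm)/d, so U_p = 101.0 × 10/19.99 = 50.5 m³/s.

U_p ≈ 50.5 m³/s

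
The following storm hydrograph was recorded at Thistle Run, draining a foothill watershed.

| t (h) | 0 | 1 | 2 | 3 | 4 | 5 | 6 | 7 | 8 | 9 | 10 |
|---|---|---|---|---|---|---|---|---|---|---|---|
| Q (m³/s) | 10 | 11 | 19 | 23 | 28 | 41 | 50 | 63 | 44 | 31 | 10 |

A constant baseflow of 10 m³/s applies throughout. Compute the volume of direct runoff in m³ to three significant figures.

Direct-runoff ordinates (Q − Q_b): 0.0, 1.0, 9.0, 13.0, 18.0, 31.0, 40.0, 53.0, 34.0, 21.0, 0.0 m³/s.
ΣQ_DR = 220.0 m³/s.
With Δt = 1 h = 3600 s, V = ΣQ_DR · Δt = 220.0 × 3600 = 7.92 × 10^5 m³.

V ≈ 7.92 × 10^5 m³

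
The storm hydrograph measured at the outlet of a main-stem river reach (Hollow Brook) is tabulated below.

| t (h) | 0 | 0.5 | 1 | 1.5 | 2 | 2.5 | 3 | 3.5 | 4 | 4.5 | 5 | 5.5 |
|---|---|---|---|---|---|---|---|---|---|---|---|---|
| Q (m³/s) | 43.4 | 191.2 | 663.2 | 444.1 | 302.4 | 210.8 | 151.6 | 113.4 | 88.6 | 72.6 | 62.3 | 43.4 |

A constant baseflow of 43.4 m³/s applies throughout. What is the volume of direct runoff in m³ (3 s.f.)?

V ≈ 3.36 × 10^6 m³

Direct-runoff ordinates (Q − Q_b): 0.0, 147.8, 619.8, 400.7, 259.0, 167.4, 108.2, 70.0, 45.2, 29.2, 18.9, 0.0 m³/s.
ΣQ_DR = 1866 m³/s.
With Δt = 0.5 h = 1800 s, V = ΣQ_DR · Δt = 1866 × 1800 = 3.36 × 10^6 m³.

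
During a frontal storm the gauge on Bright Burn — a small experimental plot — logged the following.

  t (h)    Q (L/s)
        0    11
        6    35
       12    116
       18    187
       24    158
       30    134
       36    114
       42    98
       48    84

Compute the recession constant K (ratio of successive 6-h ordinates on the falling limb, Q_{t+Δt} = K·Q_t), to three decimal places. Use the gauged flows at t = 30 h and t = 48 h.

K ≈ 0.856

Using the recession-limb readings at t = 30 h and t = 48 h: Q falls from 134 to 84 L/s over 3 intervals.
K = (Q₂/Q₁)^(1/3) = (84/134)^(1/3) = 0.856.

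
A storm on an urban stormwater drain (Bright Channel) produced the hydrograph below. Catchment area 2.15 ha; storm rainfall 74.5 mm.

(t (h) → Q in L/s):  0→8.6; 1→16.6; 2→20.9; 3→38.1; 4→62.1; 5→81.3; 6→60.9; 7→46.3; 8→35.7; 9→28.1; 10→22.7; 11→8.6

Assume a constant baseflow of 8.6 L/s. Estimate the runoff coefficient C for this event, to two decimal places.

ΣQ_DR = 326.7 L/s; V = ΣQ_DR·Δt = 1.176 × 10^6 L.
Runoff depth d = V / A = 54.70 mm.
C = d / P = 54.70 / 74.5 = 0.73.

C ≈ 0.73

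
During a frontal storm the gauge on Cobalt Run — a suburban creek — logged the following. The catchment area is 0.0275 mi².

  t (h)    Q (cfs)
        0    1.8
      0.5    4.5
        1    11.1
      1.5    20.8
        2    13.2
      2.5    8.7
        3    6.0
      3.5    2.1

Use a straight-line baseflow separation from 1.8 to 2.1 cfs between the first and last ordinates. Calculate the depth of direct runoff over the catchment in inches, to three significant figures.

d ≈ 1.48 in

Direct runoff: 0.00, 2.66, 9.21, 18.87, 11.23, 6.69, 3.94, 0.00 cfs; ΣQ_DR = 52.60 cfs.
V = ΣQ_DR · Δt = 52.60 × 1800 s = 94680 ft³.
Over A = 0.0275 mi², depth = V / A = 1.48 in.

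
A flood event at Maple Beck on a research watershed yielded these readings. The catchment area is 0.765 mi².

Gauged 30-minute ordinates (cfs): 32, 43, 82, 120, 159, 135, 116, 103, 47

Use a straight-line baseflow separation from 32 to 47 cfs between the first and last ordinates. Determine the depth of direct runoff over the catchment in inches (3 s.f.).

Direct runoff: 0.00, 9.12, 46.25, 82.38, 119.50, 93.62, 72.75, 57.88, 0.00 cfs; ΣQ_DR = 481.5 cfs.
V = ΣQ_DR · Δt = 481.5 × 1800 s = 8.667 × 10^5 ft³.
Over A = 0.765 mi², depth = V / A = 0.488 in.

d ≈ 0.488 in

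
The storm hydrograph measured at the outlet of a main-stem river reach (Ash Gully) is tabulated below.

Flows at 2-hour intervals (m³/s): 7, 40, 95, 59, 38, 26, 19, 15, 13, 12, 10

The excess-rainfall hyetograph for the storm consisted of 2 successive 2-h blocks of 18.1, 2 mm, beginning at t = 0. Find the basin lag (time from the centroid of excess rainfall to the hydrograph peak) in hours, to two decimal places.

t_L ≈ 2.80 h

Centroid of excess rainfall: t_c = Σ P_i·t̄_i / ΣP_i = 1.1990 h (block centres at 1, 3 h).
Hydrograph peak occurs at t = 4 h, so basin lag t_L = 4 − 1.1990 = 2.80 h.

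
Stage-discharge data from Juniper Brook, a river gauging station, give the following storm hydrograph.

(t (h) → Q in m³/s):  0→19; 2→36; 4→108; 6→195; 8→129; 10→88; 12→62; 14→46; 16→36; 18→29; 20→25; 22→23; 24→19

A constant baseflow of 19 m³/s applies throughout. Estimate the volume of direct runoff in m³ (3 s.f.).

V ≈ 4.09 × 10^6 m³

Direct-runoff ordinates (Q − Q_b): 0.0, 17.0, 89.0, 176.0, 110.0, 69.0, 43.0, 27.0, 17.0, 10.0, 6.0, 4.0, 0.0 m³/s.
ΣQ_DR = 568.0 m³/s.
With Δt = 2 h = 7200 s, V = ΣQ_DR · Δt = 568.0 × 7200 = 4.09 × 10^6 m³.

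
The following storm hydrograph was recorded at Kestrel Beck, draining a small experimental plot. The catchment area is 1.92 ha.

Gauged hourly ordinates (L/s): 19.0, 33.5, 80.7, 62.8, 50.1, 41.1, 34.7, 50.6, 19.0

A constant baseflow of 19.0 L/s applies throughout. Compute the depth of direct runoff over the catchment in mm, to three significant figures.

Direct runoff: 0.0, 14.5, 61.7, 43.8, 31.1, 22.1, 15.7, 31.6, 0.0 L/s; ΣQ_DR = 220.5 L/s.
V = ΣQ_DR · Δt = 220.5 × 3600 s = 7.938 × 10^5 L.
Over A = 1.92 ha, depth = V / A = 41.3 mm.

d ≈ 41.3 mm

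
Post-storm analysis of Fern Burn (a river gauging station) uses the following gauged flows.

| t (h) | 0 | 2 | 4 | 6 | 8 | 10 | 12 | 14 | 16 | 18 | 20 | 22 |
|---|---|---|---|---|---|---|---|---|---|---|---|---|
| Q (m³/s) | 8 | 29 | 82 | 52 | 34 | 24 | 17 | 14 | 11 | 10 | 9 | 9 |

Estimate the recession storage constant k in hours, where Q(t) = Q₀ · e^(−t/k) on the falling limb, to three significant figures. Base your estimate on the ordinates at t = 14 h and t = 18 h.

k ≈ 11.9 h

On the falling limb, Q drops from 14 to 10 m³/s between t = 14 h and t = 18 h (Δt = 4 h).
k = −Δt / ln(Q₂/Q₁) = −4 / ln(10/14) = 11.9 h.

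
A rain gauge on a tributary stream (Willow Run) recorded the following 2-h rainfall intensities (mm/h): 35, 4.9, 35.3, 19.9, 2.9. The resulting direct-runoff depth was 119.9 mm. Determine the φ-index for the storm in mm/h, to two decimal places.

Only the 3 blocks with intensity above φ contribute runoff: 35, 35.3, 19.9 mm/h.
Σ(I−φ)·Δt = d  ⇒  (35+35.3+19.9 − 3φ)·2 = 119.9
φ = (90.20 − 119.9/2) / 3 = 10.08 mm/h.

φ ≈ 10.08 mm/h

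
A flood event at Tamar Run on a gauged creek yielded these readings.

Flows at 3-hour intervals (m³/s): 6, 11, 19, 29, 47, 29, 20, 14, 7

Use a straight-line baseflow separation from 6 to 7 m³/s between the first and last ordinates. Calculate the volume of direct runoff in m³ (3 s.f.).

Direct-runoff ordinates (Q − Q_b): 0.00, 4.88, 12.75, 22.62, 40.50, 22.38, 13.25, 7.12, 0.00 m³/s.
ΣQ_DR = 123.5 m³/s.
With Δt = 3 h = 10800 s, V = ΣQ_DR · Δt = 123.5 × 10800 = 1.33 × 10^6 m³.

V ≈ 1.33 × 10^6 m³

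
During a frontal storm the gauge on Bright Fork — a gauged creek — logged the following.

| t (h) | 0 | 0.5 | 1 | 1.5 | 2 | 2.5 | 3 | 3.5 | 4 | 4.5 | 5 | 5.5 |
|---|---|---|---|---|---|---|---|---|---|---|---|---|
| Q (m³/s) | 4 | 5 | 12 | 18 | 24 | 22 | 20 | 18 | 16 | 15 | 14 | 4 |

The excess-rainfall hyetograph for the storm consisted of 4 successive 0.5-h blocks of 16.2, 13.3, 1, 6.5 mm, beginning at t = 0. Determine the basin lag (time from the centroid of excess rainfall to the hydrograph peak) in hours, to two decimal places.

Centroid of excess rainfall: t_c = Σ P_i·t̄_i / ΣP_i = 0.7203 h (block centres at 0.25, 0.75, 1.25, 1.75 h).
Hydrograph peak occurs at t = 2 h, so basin lag t_L = 2 − 0.7203 = 1.28 h.

t_L ≈ 1.28 h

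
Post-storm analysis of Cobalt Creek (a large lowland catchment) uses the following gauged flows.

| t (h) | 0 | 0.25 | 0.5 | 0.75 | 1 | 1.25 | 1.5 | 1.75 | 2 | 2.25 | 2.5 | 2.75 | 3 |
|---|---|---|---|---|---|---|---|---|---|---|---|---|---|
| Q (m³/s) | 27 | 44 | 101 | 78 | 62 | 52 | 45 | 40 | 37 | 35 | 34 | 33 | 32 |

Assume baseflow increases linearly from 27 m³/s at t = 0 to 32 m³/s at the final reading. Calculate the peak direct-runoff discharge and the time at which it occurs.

Subtracting baseflow gives direct-runoff ordinates: 0.00, 16.58, 73.17, 49.75, 33.33, 22.92, 15.50, 10.08, 6.67, 4.25, 2.83, 1.42, 0.00 m³/s.
The maximum is 73.17 m³/s, occurring at the reading for t = 0.5 h.

Q_p = 73.17 m³/s at t = 0.5 h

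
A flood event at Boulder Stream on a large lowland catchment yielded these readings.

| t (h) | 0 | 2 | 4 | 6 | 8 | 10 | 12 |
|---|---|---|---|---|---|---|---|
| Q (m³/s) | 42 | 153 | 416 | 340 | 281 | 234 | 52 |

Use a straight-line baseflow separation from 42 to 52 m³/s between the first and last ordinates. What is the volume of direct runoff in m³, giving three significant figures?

Direct-runoff ordinates (Q − Q_b): 0.00, 109.33, 370.67, 293.00, 232.33, 183.67, 0.00 m³/s.
ΣQ_DR = 1189 m³/s.
With Δt = 2 h = 7200 s, V = ΣQ_DR · Δt = 1189 × 7200 = 8.56 × 10^6 m³.

V ≈ 8.56 × 10^6 m³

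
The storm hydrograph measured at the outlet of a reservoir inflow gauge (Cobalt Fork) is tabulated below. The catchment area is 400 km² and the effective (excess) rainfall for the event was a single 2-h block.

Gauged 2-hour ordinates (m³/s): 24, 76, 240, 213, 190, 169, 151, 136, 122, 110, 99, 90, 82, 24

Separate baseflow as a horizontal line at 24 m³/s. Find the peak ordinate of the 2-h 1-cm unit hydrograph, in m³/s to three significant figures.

Direct runoff: 0.0, 52.0, 216.0, 189.0, 166.0, 145.0, 127.0, 112.0, 98.0, 86.0, 75.0, 66.0, 58.0, 0.0 m³/s; ΣQ_DR = 1390 m³/s, peak = 216.0 m³/s.
Runoff depth d = ΣQ_DR·Δt / A = 1390 × 7200 / (400 km²) = 25.02 mm.
The 1-cm UH is the DRH scaled by (10 mm)/d, so U_p = 216.0 × 10/25.02 = 86.3 m³/s.

U_p ≈ 86.3 m³/s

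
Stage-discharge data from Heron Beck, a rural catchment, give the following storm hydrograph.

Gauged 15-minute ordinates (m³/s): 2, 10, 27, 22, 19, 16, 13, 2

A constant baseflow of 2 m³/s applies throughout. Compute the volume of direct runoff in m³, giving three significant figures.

Direct-runoff ordinates (Q − Q_b): 0.0, 8.0, 25.0, 20.0, 17.0, 14.0, 11.0, 0.0 m³/s.
ΣQ_DR = 95.00 m³/s.
With Δt = 0.25 h = 900 s, V = ΣQ_DR · Δt = 95.00 × 900 = 85500 m³.

V ≈ 85500 m³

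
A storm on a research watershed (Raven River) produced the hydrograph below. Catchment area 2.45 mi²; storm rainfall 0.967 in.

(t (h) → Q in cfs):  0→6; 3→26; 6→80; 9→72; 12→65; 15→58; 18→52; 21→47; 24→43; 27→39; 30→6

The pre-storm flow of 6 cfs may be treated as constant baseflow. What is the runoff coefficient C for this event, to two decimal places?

ΣQ_DR = 428.0 cfs; V = ΣQ_DR·Δt = 4.622 × 10^6 ft³.
Runoff depth d = V / A = 0.8121 in.
C = d / P = 0.8121 / 0.967 = 0.84.

C ≈ 0.84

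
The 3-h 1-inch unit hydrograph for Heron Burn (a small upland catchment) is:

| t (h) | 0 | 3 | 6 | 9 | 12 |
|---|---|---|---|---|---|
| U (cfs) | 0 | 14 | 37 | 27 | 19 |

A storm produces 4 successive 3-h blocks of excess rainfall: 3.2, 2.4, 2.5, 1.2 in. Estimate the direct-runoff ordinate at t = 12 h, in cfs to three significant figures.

Q ≈ 235 cfs

By discrete convolution, Q_j = Σ (P_i / 1 in) · U_{j−i}.
At t = 12 h (j=4): Q = (3.2/1)·19 + (2.4/1)·27 + (2.5/1)·37 + (1.2/1)·14 = 235 cfs.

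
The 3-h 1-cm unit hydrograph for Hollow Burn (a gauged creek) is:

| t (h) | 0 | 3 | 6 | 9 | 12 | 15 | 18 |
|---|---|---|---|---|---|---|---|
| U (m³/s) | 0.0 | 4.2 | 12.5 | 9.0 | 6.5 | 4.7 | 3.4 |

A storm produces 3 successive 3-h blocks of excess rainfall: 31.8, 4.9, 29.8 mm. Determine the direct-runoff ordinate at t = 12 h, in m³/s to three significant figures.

By discrete convolution, Q_j = Σ (P_i / 10 mm) · U_{j−i}.
At t = 12 h (j=4): Q = (31.8/10)·6.5 + (4.9/10)·9.0 + (29.8/10)·12.5 = 62.3 m³/s.

Q ≈ 62.3 m³/s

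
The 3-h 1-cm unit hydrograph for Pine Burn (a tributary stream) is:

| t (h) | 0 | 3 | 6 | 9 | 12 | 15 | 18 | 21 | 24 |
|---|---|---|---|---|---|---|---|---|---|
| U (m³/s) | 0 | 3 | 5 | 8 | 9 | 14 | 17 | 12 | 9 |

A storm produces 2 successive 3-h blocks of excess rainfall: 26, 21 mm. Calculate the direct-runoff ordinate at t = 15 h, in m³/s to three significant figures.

Q ≈ 55.3 m³/s

By discrete convolution, Q_j = Σ (P_i / 10 mm) · U_{j−i}.
At t = 15 h (j=5): Q = (26/10)·14 + (21/10)·9 = 55.3 m³/s.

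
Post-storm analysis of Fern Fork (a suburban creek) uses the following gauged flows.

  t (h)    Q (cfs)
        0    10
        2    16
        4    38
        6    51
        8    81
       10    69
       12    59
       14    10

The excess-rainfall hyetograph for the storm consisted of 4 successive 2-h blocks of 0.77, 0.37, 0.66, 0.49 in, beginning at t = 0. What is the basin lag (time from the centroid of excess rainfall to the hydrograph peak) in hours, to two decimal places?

Centroid of excess rainfall: t_c = Σ P_i·t̄_i / ΣP_i = 3.7598 h (block centres at 1, 3, 5, 7 h).
Hydrograph peak occurs at t = 8 h, so basin lag t_L = 8 − 3.7598 = 4.24 h.

t_L ≈ 4.24 h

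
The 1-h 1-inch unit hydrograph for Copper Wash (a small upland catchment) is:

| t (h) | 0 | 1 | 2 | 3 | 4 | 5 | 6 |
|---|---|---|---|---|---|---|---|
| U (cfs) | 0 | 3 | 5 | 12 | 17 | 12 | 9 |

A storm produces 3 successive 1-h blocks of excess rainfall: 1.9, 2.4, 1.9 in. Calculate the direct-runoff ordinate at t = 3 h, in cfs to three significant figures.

Q ≈ 40.5 cfs

By discrete convolution, Q_j = Σ (P_i / 1 in) · U_{j−i}.
At t = 3 h (j=3): Q = (1.9/1)·12 + (2.4/1)·5 + (1.9/1)·3 = 40.5 cfs.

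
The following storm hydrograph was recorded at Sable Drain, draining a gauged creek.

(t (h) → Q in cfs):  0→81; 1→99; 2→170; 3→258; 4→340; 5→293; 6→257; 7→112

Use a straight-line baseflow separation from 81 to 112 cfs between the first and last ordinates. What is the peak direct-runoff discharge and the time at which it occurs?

Q_p = 241.29 cfs at t = 4 h

Subtracting baseflow gives direct-runoff ordinates: 0.00, 13.57, 80.14, 163.71, 241.29, 189.86, 149.43, 0.00 cfs.
The maximum is 241.29 cfs, occurring at the reading for t = 4 h.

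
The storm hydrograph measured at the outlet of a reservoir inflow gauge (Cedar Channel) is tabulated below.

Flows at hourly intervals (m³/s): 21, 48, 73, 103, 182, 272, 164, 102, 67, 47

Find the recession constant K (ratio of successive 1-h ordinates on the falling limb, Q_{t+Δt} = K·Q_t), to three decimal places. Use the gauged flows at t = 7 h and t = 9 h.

K ≈ 0.679

Using the recession-limb readings at t = 7 h and t = 9 h: Q falls from 102 to 47 m³/s over 2 intervals.
K = (Q₂/Q₁)^(1/2) = (47/102)^(1/2) = 0.679.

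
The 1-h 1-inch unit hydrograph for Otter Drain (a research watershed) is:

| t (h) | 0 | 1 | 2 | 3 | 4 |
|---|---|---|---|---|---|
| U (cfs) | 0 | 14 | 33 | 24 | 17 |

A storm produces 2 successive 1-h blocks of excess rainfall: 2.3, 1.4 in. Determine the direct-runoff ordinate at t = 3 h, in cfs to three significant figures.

By discrete convolution, Q_j = Σ (P_i / 1 in) · U_{j−i}.
At t = 3 h (j=3): Q = (2.3/1)·24 + (1.4/1)·33 = 101 cfs.

Q ≈ 101 cfs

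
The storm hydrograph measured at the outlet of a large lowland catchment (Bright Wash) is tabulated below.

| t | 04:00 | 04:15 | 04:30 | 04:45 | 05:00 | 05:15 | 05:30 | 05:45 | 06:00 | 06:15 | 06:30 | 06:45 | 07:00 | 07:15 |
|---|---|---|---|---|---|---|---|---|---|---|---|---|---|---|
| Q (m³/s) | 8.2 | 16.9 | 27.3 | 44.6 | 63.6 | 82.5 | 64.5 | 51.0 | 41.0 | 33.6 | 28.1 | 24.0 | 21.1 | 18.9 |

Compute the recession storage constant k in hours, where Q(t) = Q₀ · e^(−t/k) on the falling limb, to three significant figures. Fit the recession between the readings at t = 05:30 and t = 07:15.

k ≈ 1.43 h

On the falling limb, Q drops from 64.5 to 18.9 m³/s between t = 05:30 and t = 07:15 (Δt = 1.75 h).
k = −Δt / ln(Q₂/Q₁) = −1.75 / ln(18.9/64.5) = 1.43 h.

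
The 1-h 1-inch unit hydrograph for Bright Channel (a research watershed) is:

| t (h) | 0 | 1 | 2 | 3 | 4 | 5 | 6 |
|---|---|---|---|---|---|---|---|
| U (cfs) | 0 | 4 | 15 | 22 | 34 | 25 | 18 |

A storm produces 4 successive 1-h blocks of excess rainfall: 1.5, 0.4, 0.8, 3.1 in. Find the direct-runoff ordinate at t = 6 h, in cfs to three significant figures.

Q ≈ 132 cfs

By discrete convolution, Q_j = Σ (P_i / 1 in) · U_{j−i}.
At t = 6 h (j=6): Q = (1.5/1)·18 + (0.4/1)·25 + (0.8/1)·34 + (3.1/1)·22 = 132 cfs.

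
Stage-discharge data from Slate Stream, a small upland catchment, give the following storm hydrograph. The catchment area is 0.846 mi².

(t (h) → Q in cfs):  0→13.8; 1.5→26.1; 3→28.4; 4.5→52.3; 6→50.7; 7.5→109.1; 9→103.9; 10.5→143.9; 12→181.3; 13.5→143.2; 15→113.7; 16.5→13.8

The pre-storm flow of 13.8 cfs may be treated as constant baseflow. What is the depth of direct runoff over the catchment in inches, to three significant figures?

Direct runoff: 0.0, 12.3, 14.6, 38.5, 36.9, 95.3, 90.1, 130.1, 167.5, 129.4, 99.9, 0.0 cfs; ΣQ_DR = 814.6 cfs.
V = ΣQ_DR · Δt = 814.6 × 5400 s = 4.399 × 10^6 ft³.
Over A = 0.846 mi², depth = V / A = 2.24 in.

d ≈ 2.24 in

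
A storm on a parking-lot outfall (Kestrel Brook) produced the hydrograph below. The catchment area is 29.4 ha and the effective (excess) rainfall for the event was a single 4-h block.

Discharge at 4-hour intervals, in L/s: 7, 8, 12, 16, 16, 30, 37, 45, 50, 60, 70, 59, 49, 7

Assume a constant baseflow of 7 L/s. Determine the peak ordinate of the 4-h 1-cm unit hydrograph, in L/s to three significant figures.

Direct runoff: 0.0, 1.0, 5.0, 9.0, 9.0, 23.0, 30.0, 38.0, 43.0, 53.0, 63.0, 52.0, 42.0, 0.0 L/s; ΣQ_DR = 368.0 L/s, peak = 63.0 L/s.
Runoff depth d = ΣQ_DR·Δt / A = 368.0 × 14400 / (29.4 ha) = 18.02 mm.
The 1-cm UH is the DRH scaled by (10 mm)/d, so U_p = 63.0 × 10/18.02 = 35.0 L/s.

U_p ≈ 35.0 L/s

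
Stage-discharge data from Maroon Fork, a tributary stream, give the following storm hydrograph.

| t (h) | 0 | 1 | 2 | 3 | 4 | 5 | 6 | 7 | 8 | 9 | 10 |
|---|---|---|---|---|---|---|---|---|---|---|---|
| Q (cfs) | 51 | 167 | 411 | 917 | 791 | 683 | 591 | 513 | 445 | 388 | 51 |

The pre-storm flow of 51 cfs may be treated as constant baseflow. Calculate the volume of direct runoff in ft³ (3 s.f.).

V ≈ 1.60 × 10^7 ft³

Direct-runoff ordinates (Q − Q_b): 0.0, 116.0, 360.0, 866.0, 740.0, 632.0, 540.0, 462.0, 394.0, 337.0, 0.0 cfs.
ΣQ_DR = 4447 cfs.
With Δt = 1 h = 3600 s, V = ΣQ_DR · Δt = 4447 × 3600 = 1.60 × 10^7 ft³.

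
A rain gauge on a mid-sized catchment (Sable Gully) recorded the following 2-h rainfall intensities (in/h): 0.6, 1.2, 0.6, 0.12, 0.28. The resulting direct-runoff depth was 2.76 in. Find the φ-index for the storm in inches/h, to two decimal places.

Only the 3 blocks with intensity above φ contribute runoff: 0.6, 1.2, 0.6 in/h.
Σ(I−φ)·Δt = d  ⇒  (0.6+1.2+0.6 − 3φ)·2 = 2.76
φ = (2.400 − 2.76/2) / 3 = 0.34 in/h.

φ ≈ 0.34 in/h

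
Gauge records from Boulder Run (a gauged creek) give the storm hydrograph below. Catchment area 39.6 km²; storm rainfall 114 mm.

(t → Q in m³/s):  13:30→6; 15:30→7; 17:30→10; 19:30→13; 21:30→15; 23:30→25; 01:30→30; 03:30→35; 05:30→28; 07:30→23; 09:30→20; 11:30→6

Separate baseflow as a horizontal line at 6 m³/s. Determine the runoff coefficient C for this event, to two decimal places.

C ≈ 0.23

ΣQ_DR = 146.0 m³/s; V = ΣQ_DR·Δt = 1.051 × 10^6 m³.
Runoff depth d = V / A = 26.55 mm.
C = d / P = 26.55 / 114 = 0.23.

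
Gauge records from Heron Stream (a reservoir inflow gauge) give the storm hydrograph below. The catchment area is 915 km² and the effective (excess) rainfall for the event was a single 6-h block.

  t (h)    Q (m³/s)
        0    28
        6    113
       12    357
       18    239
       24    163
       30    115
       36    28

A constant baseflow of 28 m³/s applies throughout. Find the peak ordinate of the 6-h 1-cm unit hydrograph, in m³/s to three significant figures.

Direct runoff: 0.0, 85.0, 329.0, 211.0, 135.0, 87.0, 0.0 m³/s; ΣQ_DR = 847.0 m³/s, peak = 329.0 m³/s.
Runoff depth d = ΣQ_DR·Δt / A = 847.0 × 21600 / (915 km²) = 19.99 mm.
The 1-cm UH is the DRH scaled by (10 mm)/d, so U_p = 329.0 × 10/19.99 = 165 m³/s.

U_p ≈ 165 m³/s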